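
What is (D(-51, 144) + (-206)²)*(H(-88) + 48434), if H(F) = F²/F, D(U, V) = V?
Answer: 2058572680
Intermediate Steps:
H(F) = F
(D(-51, 144) + (-206)²)*(H(-88) + 48434) = (144 + (-206)²)*(-88 + 48434) = (144 + 42436)*48346 = 42580*48346 = 2058572680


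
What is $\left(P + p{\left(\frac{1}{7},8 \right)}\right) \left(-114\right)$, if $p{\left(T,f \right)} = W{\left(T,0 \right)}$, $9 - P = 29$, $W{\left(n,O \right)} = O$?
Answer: $2280$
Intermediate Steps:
$P = -20$ ($P = 9 - 29 = -20$)
$p{\left(T,f \right)} = 0$
$\left(P + p{\left(\frac{1}{7},8 \right)}\right) \left(-114\right) = \left(-20 + 0\right) \left(-114\right) = \left(-20\right) \left(-114\right) = 2280$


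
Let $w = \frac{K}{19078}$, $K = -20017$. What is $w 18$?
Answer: $- \frac{180153}{9539} \approx -18.886$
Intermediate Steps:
$w = - \frac{20017}{19078} \approx -1.0492$
$w 18 = \left(- \frac{20017}{19078}\right) 18 = - \frac{180153}{9539}$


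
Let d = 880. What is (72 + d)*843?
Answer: 802536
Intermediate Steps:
(72 + d)*843 = (72 + 880)*843 = 952*843 = 802536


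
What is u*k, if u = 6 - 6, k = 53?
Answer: 0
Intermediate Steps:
u = 0
u*k = 0*53 = 0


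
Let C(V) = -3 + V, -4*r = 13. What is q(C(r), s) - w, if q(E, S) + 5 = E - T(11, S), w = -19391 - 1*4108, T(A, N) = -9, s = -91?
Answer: 93987/4 ≈ 23497.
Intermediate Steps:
r = -13/4 (r = -1/4*13 = -13/4 ≈ -3.2500)
w = -23499 (w = -19391 - 4108 = -23499)
q(E, S) = 4 + E (q(E, S) = -5 + (E - 1*(-9)) = -5 + (E + 9) = -5 + (9 + E) = 4 + E)
q(C(r), s) - w = (4 + (-3 - 13/4)) - 1*(-23499) = (4 - 25/4) + 23499 = -9/4 + 23499 = 93987/4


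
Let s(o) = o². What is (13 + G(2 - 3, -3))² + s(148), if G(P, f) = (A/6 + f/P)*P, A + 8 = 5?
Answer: 88057/4 ≈ 22014.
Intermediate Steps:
A = -3 (A = -8 + 5 = -3)
G(P, f) = P*(-½ + f/P) (G(P, f) = (-3/6 + f/P)*P = (-3*⅙ + f/P)*P = (-½ + f/P)*P = P*(-½ + f/P))
(13 + G(2 - 3, -3))² + s(148) = (13 + (-3 - (2 - 3)/2))² + 148² = (13 + (-3 - ½*(-1)))² + 21904 = (13 + (-3 + ½))² + 21904 = (13 - 5/2)² + 21904 = (21/2)² + 21904 = 441/4 + 21904 = 88057/4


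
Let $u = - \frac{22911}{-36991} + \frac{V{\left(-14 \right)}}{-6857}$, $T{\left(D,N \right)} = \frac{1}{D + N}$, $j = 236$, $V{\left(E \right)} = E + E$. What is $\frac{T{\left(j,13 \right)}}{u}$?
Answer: $\frac{253647287}{39375982275} \approx 0.0064417$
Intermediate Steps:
$V{\left(E \right)} = 2 E$
$u = \frac{158136475}{253647287}$ ($u = - \frac{22911}{-36991} + \frac{2 \left(-14\right)}{-6857} = \left(-22911\right) \left(- \frac{1}{36991}\right) - - \frac{28}{6857} = \frac{22911}{36991} + \frac{28}{6857} = \frac{158136475}{253647287} \approx 0.62345$)
$\frac{T{\left(j,13 \right)}}{u} = \frac{1}{\left(236 + 13\right) \frac{158136475}{253647287}} = \frac{1}{249} \cdot \frac{253647287}{158136475} = \frac{253647287}{39375982275}$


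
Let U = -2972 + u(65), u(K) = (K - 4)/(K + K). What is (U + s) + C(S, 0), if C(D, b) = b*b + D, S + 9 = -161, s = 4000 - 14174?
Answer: -1731019/130 ≈ -13316.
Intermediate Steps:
s = -10174
S = -170 (S = -9 - 161 = -170)
C(D, b) = D + b² (C(D, b) = b² + D = D + b²)
u(K) = (-4 + K)/(2*K) (u(K) = (-4 + K)/((2*K)) = (-4 + K)*(1/(2*K)) = (-4 + K)/(2*K))
U = -386299/130 (U = -2972 + (½)*(-4 + 65)/65 = -2972 + (½)*(1/65)*61 = -2972 + 61/130 = -386299/130 ≈ -2971.5)
(U + s) + C(S, 0) = (-386299/130 - 10174) + (-170 + 0²) = -1708919/130 + (-170 + 0) = -1708919/130 - 170 = -1731019/130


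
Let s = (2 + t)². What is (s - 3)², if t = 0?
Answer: 1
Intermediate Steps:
s = 4 (s = (2 + 0)² = 2² = 4)
(s - 3)² = (4 - 3)² = 1² = 1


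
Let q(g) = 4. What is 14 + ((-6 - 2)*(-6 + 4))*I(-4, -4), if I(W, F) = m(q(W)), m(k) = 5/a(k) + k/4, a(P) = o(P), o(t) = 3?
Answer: 170/3 ≈ 56.667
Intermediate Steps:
a(P) = 3
m(k) = 5/3 + k/4
I(W, F) = 8/3 (I(W, F) = 5/3 + (¼)*4 = 5/3 + 1 = 8/3)
14 + ((-6 - 2)*(-6 + 4))*I(-4, -4) = 14 + ((-6 - 2)*(-6 + 4))*(8/3) = 14 - 8*(-2)*(8/3) = 14 + 16*(8/3) = 14 + 128/3 = 170/3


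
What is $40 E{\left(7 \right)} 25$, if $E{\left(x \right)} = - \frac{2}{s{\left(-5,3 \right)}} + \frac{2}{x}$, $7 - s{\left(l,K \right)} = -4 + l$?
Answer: $\frac{1125}{7} \approx 160.71$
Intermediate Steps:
$s{\left(l,K \right)} = 11 - l$ ($s{\left(l,K \right)} = 7 - \left(-4 + l\right) = 11 - l$)
$E{\left(x \right)} = - \frac{1}{8} + \frac{2}{x}$ ($E{\left(x \right)} = - \frac{2}{11 - -5} + \frac{2}{x} = - \frac{2}{11 + 5} + \frac{2}{x} = - \frac{2}{16} + \frac{2}{x} = \left(-2\right) \frac{1}{16} + \frac{2}{x} = - \frac{1}{8} + \frac{2}{x}$)
$40 E{\left(7 \right)} 25 = 40 \frac{16 - 7}{8 \cdot 7} \cdot 25 = 40 \cdot \frac{1}{8} \cdot \frac{1}{7} \left(16 - 7\right) 25 = 40 \cdot \frac{1}{8} \cdot \frac{1}{7} \cdot 9 \cdot 25 = 40 \cdot \frac{9}{56} \cdot 25 = \frac{45}{7} \cdot 25 = \frac{1125}{7}$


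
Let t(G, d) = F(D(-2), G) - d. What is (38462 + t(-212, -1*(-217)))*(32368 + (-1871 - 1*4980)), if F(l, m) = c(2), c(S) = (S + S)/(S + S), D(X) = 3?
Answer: 975923182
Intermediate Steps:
c(S) = 1 (c(S) = (2*S)/((2*S)) = (2*S)*(1/(2*S)) = 1)
F(l, m) = 1
t(G, d) = 1 - d
(38462 + t(-212, -1*(-217)))*(32368 + (-1871 - 1*4980)) = (38462 + (1 - (-1)*(-217)))*(32368 + (-1871 - 1*4980)) = (38462 + (1 - 1*217))*(32368 + (-1871 - 4980)) = (38462 + (1 - 217))*(32368 - 6851) = (38462 - 216)*25517 = 38246*25517 = 975923182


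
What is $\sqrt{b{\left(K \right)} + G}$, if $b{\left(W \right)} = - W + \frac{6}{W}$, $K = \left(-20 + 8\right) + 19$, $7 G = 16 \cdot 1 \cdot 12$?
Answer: $\frac{\sqrt{1043}}{7} \approx 4.6136$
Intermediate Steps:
$G = \frac{192}{7}$ ($G = \frac{16 \cdot 1 \cdot 12}{7} = \frac{16 \cdot 12}{7} = \frac{1}{7} \cdot 192 = \frac{192}{7} \approx 27.429$)
$K = 7$ ($K = -12 + 19 = 7$)
$\sqrt{b{\left(K \right)} + G} = \sqrt{\left(\left(-1\right) 7 + \frac{6}{7}\right) + \frac{192}{7}} = \sqrt{\left(-7 + 6 \cdot \frac{1}{7}\right) + \frac{192}{7}} = \sqrt{\left(-7 + \frac{6}{7}\right) + \frac{192}{7}} = \sqrt{- \frac{43}{7} + \frac{192}{7}} = \sqrt{\frac{149}{7}} = \frac{\sqrt{1043}}{7}$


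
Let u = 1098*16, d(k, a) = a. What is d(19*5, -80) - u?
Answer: -17648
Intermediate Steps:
u = 17568
d(19*5, -80) - u = -80 - 1*17568 = -80 - 17568 = -17648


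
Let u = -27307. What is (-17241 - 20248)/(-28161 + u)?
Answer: 37489/55468 ≈ 0.67587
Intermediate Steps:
(-17241 - 20248)/(-28161 + u) = (-17241 - 20248)/(-28161 - 27307) = -37489/(-55468) = -37489*(-1/55468) = 37489/55468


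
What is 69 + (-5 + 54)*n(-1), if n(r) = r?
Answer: 20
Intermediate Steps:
69 + (-5 + 54)*n(-1) = 69 + (-5 + 54)*(-1) = 69 + 49*(-1) = 69 - 49 = 20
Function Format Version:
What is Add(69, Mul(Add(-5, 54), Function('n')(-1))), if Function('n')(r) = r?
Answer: 20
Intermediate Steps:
Add(69, Mul(Add(-5, 54), Function('n')(-1))) = Add(69, Mul(Add(-5, 54), -1)) = Add(69, Mul(49, -1)) = Add(69, -49) = 20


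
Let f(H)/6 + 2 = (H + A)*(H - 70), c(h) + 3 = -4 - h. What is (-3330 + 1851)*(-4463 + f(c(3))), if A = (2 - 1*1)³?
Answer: 229245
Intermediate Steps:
A = 1 (A = (2 - 1)³ = 1³ = 1)
c(h) = -7 - h (c(h) = -3 + (-4 - h) = -7 - h)
f(H) = -12 + 6*(1 + H)*(-70 + H) (f(H) = -12 + 6*((H + 1)*(H - 70)) = -12 + 6*((1 + H)*(-70 + H)) = -12 + 6*(1 + H)*(-70 + H))
(-3330 + 1851)*(-4463 + f(c(3))) = (-3330 + 1851)*(-4463 + (-432 - 414*(-7 - 1*3) + 6*(-7 - 1*3)²)) = -1479*(-4463 + (-432 - 414*(-7 - 3) + 6*(-7 - 3)²)) = -1479*(-4463 + (-432 - 414*(-10) + 6*(-10)²)) = -1479*(-4463 + (-432 + 4140 + 6*100)) = -1479*(-4463 + (-432 + 4140 + 600)) = -1479*(-4463 + 4308) = -1479*(-155) = 229245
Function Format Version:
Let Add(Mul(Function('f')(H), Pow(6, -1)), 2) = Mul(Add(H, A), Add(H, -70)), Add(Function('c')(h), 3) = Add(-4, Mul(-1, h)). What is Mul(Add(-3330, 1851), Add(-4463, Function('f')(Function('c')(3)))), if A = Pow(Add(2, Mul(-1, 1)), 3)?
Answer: 229245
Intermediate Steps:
A = 1 (A = Pow(Add(2, -1), 3) = Pow(1, 3) = 1)
Function('c')(h) = Add(-7, Mul(-1, h)) (Function('c')(h) = Add(-3, Add(-4, Mul(-1, h))) = Add(-7, Mul(-1, h)))
Function('f')(H) = Add(-12, Mul(6, Add(1, H), Add(-70, H))) (Function('f')(H) = Add(-12, Mul(6, Mul(Add(H, 1), Add(H, -70)))) = Add(-12, Mul(6, Mul(Add(1, H), Add(-70, H)))) = Add(-12, Mul(6, Add(1, H), Add(-70, H))))
Mul(Add(-3330, 1851), Add(-4463, Function('f')(Function('c')(3)))) = Mul(Add(-3330, 1851), Add(-4463, Add(-432, Mul(-414, Add(-7, Mul(-1, 3))), Mul(6, Pow(Add(-7, Mul(-1, 3)), 2))))) = Mul(-1479, Add(-4463, Add(-432, Mul(-414, Add(-7, -3)), Mul(6, Pow(Add(-7, -3), 2))))) = Mul(-1479, Add(-4463, Add(-432, Mul(-414, -10), Mul(6, Pow(-10, 2))))) = Mul(-1479, Add(-4463, Add(-432, 4140, Mul(6, 100)))) = Mul(-1479, Add(-4463, Add(-432, 4140, 600))) = Mul(-1479, Add(-4463, 4308)) = Mul(-1479, -155) = 229245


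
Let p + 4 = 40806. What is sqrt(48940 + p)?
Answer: sqrt(89742) ≈ 299.57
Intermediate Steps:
p = 40802 (p = -4 + 40806 = 40802)
sqrt(48940 + p) = sqrt(48940 + 40802) = sqrt(89742)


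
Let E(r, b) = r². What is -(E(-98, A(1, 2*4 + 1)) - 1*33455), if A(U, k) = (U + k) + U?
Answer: 23851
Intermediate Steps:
A(U, k) = k + 2*U
-(E(-98, A(1, 2*4 + 1)) - 1*33455) = -((-98)² - 1*33455) = -(9604 - 33455) = -1*(-23851) = 23851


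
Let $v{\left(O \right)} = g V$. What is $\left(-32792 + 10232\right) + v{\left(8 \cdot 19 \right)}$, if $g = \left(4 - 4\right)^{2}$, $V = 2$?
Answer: $-22560$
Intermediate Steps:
$g = 0$ ($g = 0^{2} = 0$)
$v{\left(O \right)} = 0$ ($v{\left(O \right)} = 0 \cdot 2 = 0$)
$\left(-32792 + 10232\right) + v{\left(8 \cdot 19 \right)} = \left(-32792 + 10232\right) + 0 = -22560 + 0 = -22560$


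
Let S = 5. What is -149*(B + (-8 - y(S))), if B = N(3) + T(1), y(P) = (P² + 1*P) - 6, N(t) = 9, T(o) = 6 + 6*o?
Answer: 1639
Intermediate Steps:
y(P) = -6 + P + P² (y(P) = (P² + P) - 6 = (P + P²) - 6 = -6 + P + P²)
B = 21 (B = 9 + (6 + 6*1) = 9 + (6 + 6) = 9 + 12 = 21)
-149*(B + (-8 - y(S))) = -149*(21 + (-8 - (-6 + 5 + 5²))) = -149*(21 + (-8 - (-6 + 5 + 25))) = -149*(21 + (-8 - 1*24)) = -149*(21 + (-8 - 24)) = -149*(21 - 32) = -149*(-11) = 1639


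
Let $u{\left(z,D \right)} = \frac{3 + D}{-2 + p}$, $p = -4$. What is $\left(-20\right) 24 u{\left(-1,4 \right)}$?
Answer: $560$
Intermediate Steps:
$u{\left(z,D \right)} = - \frac{1}{2} - \frac{D}{6}$ ($u{\left(z,D \right)} = \frac{3 + D}{-2 - 4} = \frac{3 + D}{-6} = \left(3 + D\right) \left(- \frac{1}{6}\right) = - \frac{1}{2} - \frac{D}{6}$)
$\left(-20\right) 24 u{\left(-1,4 \right)} = \left(-20\right) 24 \left(- \frac{1}{2} - \frac{2}{3}\right) = - 480 \left(- \frac{1}{2} - \frac{2}{3}\right) = \left(-480\right) \left(- \frac{7}{6}\right) = 560$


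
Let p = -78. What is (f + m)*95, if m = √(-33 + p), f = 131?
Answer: 12445 + 95*I*√111 ≈ 12445.0 + 1000.9*I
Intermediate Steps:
m = I*√111 (m = √(-33 - 78) = √(-111) = I*√111 ≈ 10.536*I)
(f + m)*95 = (131 + I*√111)*95 = 12445 + 95*I*√111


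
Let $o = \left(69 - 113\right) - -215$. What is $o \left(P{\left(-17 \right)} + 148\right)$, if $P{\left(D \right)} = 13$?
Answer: $27531$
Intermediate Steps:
$o = 171$ ($o = \left(69 - 113\right) + 215 = -44 + 215 = 171$)
$o \left(P{\left(-17 \right)} + 148\right) = 171 \left(13 + 148\right) = 171 \cdot 161 = 27531$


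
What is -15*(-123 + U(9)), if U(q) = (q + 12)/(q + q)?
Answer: 3655/2 ≈ 1827.5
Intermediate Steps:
U(q) = (12 + q)/(2*q) (U(q) = (12 + q)/((2*q)) = (12 + q)*(1/(2*q)) = (12 + q)/(2*q))
-15*(-123 + U(9)) = -15*(-123 + (½)*(12 + 9)/9) = -15*(-123 + (½)*(⅑)*21) = -15*(-123 + 7/6) = -15*(-731/6) = 3655/2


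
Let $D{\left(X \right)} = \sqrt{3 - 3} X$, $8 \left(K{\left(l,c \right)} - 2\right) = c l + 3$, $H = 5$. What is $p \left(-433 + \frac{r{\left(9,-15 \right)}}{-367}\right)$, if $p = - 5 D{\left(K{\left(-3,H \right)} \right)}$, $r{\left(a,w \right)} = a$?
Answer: $0$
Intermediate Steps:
$K{\left(l,c \right)} = \frac{19}{8} + \frac{c l}{8}$ ($K{\left(l,c \right)} = 2 + \frac{c l + 3}{8} = 2 + \frac{3 + c l}{8} = 2 + \left(\frac{3}{8} + \frac{c l}{8}\right) = \frac{19}{8} + \frac{c l}{8}$)
$D{\left(X \right)} = 0$ ($D{\left(X \right)} = \sqrt{0} X = 0 X = 0$)
$p = 0$ ($p = \left(-5\right) 0 = 0$)
$p \left(-433 + \frac{r{\left(9,-15 \right)}}{-367}\right) = 0 \left(-433 + \frac{9}{-367}\right) = 0 \left(-433 + 9 \left(- \frac{1}{367}\right)\right) = 0 \left(-433 - \frac{9}{367}\right) = 0 \left(- \frac{158920}{367}\right) = 0$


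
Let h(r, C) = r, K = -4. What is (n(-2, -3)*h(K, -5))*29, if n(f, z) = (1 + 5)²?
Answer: -4176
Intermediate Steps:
n(f, z) = 36 (n(f, z) = 6² = 36)
(n(-2, -3)*h(K, -5))*29 = (36*(-4))*29 = -144*29 = -4176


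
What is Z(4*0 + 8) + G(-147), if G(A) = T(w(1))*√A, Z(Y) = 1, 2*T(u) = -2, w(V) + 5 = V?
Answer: 1 - 7*I*√3 ≈ 1.0 - 12.124*I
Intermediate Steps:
w(V) = -5 + V
T(u) = -1 (T(u) = (½)*(-2) = -1)
G(A) = -√A
Z(4*0 + 8) + G(-147) = 1 - √(-147) = 1 - 7*I*√3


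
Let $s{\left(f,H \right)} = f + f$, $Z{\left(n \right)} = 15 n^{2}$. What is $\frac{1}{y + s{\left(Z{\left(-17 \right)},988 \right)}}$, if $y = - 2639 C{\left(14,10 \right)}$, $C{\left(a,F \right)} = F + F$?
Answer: $- \frac{1}{44110} \approx -2.2671 \cdot 10^{-5}$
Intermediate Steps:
$C{\left(a,F \right)} = 2 F$
$s{\left(f,H \right)} = 2 f$
$y = -52780$ ($y = - 2639 \cdot 2 \cdot 10 = \left(-2639\right) 20 = -52780$)
$\frac{1}{y + s{\left(Z{\left(-17 \right)},988 \right)}} = \frac{1}{-52780 + 2 \cdot 15 \left(-17\right)^{2}} = \frac{1}{-52780 + 2 \cdot 15 \cdot 289} = \frac{1}{-52780 + 2 \cdot 4335} = \frac{1}{-52780 + 8670} = \frac{1}{-44110} = - \frac{1}{44110}$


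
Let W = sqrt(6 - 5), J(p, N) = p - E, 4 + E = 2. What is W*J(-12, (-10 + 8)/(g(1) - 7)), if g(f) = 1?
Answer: -10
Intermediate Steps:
E = -2 (E = -4 + 2 = -2)
J(p, N) = 2 + p (J(p, N) = p - 1*(-2) = p + 2 = 2 + p)
W = 1 (W = sqrt(1) = 1)
W*J(-12, (-10 + 8)/(g(1) - 7)) = 1*(2 - 12) = 1*(-10) = -10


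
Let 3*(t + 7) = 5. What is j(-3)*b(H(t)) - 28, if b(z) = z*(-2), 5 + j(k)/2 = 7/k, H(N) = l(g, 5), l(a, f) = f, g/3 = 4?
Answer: 356/3 ≈ 118.67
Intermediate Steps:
g = 12 (g = 3*4 = 12)
t = -16/3 (t = -7 + (⅓)*5 = -7 + 5/3 = -16/3 ≈ -5.3333)
H(N) = 5
j(k) = -10 + 14/k (j(k) = -10 + 2*(7/k) = -10 + 14/k)
b(z) = -2*z
j(-3)*b(H(t)) - 28 = (-10 + 14/(-3))*(-2*5) - 28 = (-10 + 14*(-⅓))*(-10) - 28 = (-10 - 14/3)*(-10) - 28 = -44/3*(-10) - 28 = 440/3 - 28 = 356/3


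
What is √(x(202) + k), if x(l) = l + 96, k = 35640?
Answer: √35938 ≈ 189.57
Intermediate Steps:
x(l) = 96 + l
√(x(202) + k) = √((96 + 202) + 35640) = √(298 + 35640) = √35938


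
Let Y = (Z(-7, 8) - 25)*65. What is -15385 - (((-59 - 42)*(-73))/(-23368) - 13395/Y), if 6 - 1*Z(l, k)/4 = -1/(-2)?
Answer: -4694488615/303784 ≈ -15453.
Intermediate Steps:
Z(l, k) = 22 (Z(l, k) = 24 - (-4)/(-2) = 24 - (-4)*(-1)/2 = 24 - 4*1/2 = 24 - 2 = 22)
Y = -195 (Y = (22 - 25)*65 = -3*65 = -195)
-15385 - (((-59 - 42)*(-73))/(-23368) - 13395/Y) = -15385 - (((-59 - 42)*(-73))/(-23368) - 13395/(-195)) = -15385 - (-101*(-73)*(-1/23368) - 13395*(-1/195)) = -15385 - (7373*(-1/23368) + 893/13) = -15385 - (-7373/23368 + 893/13) = -15385 - 1*20771775/303784 = -15385 - 20771775/303784 = -4694488615/303784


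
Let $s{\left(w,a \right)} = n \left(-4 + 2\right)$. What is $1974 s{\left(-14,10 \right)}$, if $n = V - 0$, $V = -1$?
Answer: $3948$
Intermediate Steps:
$n = -1$ ($n = -1 - 0 = -1 + 0 = -1$)
$s{\left(w,a \right)} = 2$ ($s{\left(w,a \right)} = - (-4 + 2) = \left(-1\right) \left(-2\right) = 2$)
$1974 s{\left(-14,10 \right)} = 1974 \cdot 2 = 3948$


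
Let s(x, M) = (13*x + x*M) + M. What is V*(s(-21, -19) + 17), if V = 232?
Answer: 28768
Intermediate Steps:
s(x, M) = M + 13*x + M*x (s(x, M) = (13*x + M*x) + M = M + 13*x + M*x)
V*(s(-21, -19) + 17) = 232*((-19 + 13*(-21) - 19*(-21)) + 17) = 232*((-19 - 273 + 399) + 17) = 232*(107 + 17) = 232*124 = 28768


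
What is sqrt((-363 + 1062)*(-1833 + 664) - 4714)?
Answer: I*sqrt(821845) ≈ 906.56*I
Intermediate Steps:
sqrt((-363 + 1062)*(-1833 + 664) - 4714) = sqrt(699*(-1169) - 4714) = sqrt(-817131 - 4714) = sqrt(-821845) = I*sqrt(821845)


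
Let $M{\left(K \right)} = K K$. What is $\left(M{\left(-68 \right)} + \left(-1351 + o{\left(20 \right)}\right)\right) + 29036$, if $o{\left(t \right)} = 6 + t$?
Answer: $32335$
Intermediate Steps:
$M{\left(K \right)} = K^{2}$
$\left(M{\left(-68 \right)} + \left(-1351 + o{\left(20 \right)}\right)\right) + 29036 = \left(\left(-68\right)^{2} + \left(-1351 + \left(6 + 20\right)\right)\right) + 29036 = \left(4624 + \left(-1351 + 26\right)\right) + 29036 = \left(4624 - 1325\right) + 29036 = 3299 + 29036 = 32335$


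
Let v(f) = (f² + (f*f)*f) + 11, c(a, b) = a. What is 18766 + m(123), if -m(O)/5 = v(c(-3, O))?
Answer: 18801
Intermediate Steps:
v(f) = 11 + f² + f³ (v(f) = (f² + f²*f) + 11 = (f² + f³) + 11 = 11 + f² + f³)
m(O) = 35 (m(O) = -5*(11 + (-3)² + (-3)³) = -5*(11 + 9 - 27) = -5*(-7) = 35)
18766 + m(123) = 18766 + 35 = 18801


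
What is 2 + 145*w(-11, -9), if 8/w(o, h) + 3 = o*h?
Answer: 169/12 ≈ 14.083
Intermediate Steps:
w(o, h) = 8/(-3 + h*o) (w(o, h) = 8/(-3 + o*h) = 8/(-3 + h*o))
2 + 145*w(-11, -9) = 2 + 145*(8/(-3 - 9*(-11))) = 2 + 145*(8/(-3 + 99)) = 2 + 145*(8/96) = 2 + 145*(8*(1/96)) = 2 + 145*(1/12) = 2 + 145/12 = 169/12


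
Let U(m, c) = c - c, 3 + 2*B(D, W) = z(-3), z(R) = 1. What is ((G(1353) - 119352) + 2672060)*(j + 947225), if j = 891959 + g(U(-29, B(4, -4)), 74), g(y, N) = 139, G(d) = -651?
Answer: 4694057137411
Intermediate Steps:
B(D, W) = -1 (B(D, W) = -3/2 + (½)*1 = -3/2 + ½ = -1)
U(m, c) = 0
j = 892098 (j = 891959 + 139 = 892098)
((G(1353) - 119352) + 2672060)*(j + 947225) = ((-651 - 119352) + 2672060)*(892098 + 947225) = (-120003 + 2672060)*1839323 = 2552057*1839323 = 4694057137411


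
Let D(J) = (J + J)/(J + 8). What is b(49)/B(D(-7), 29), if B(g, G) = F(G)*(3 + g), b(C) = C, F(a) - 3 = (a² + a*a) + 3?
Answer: -49/18568 ≈ -0.0026389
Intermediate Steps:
F(a) = 6 + 2*a² (F(a) = 3 + ((a² + a*a) + 3) = 3 + ((a² + a²) + 3) = 3 + (2*a² + 3) = 3 + (3 + 2*a²) = 6 + 2*a²)
D(J) = 2*J/(8 + J) (D(J) = (2*J)/(8 + J) = 2*J/(8 + J))
B(g, G) = (3 + g)*(6 + 2*G²) (B(g, G) = (6 + 2*G²)*(3 + g) = (3 + g)*(6 + 2*G²))
b(49)/B(D(-7), 29) = 49/((2*(3 + 2*(-7)/(8 - 7))*(3 + 29²))) = 49/((2*(3 + 2*(-7)/1)*(3 + 841))) = 49/((2*(3 + 2*(-7)*1)*844)) = 49/((2*(3 - 14)*844)) = 49/((2*(-11)*844)) = 49/(-18568) = 49*(-1/18568) = -49/18568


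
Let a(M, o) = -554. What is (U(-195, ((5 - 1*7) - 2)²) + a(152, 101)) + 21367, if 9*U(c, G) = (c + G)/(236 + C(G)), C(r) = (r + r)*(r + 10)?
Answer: 200054377/9612 ≈ 20813.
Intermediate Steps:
C(r) = 2*r*(10 + r) (C(r) = (2*r)*(10 + r) = 2*r*(10 + r))
U(c, G) = (G + c)/(9*(236 + 2*G*(10 + G))) (U(c, G) = ((c + G)/(236 + 2*G*(10 + G)))/9 = ((G + c)/(236 + 2*G*(10 + G)))/9 = (G + c)/(9*(236 + 2*G*(10 + G))))
(U(-195, ((5 - 1*7) - 2)²) + a(152, 101)) + 21367 = ((((5 - 1*7) - 2)² - 195)/(18*(118 + ((5 - 1*7) - 2)²*(10 + ((5 - 1*7) - 2)²))) - 554) + 21367 = ((((5 - 7) - 2)² - 195)/(18*(118 + ((5 - 7) - 2)²*(10 + ((5 - 7) - 2)²))) - 554) + 21367 = (((-2 - 2)² - 195)/(18*(118 + (-2 - 2)²*(10 + (-2 - 2)²))) - 554) + 21367 = (((-4)² - 195)/(18*(118 + (-4)²*(10 + (-4)²))) - 554) + 21367 = ((16 - 195)/(18*(118 + 16*(10 + 16))) - 554) + 21367 = ((1/18)*(-179)/(118 + 16*26) - 554) + 21367 = ((1/18)*(-179)/(118 + 416) - 554) + 21367 = ((1/18)*(-179)/534 - 554) + 21367 = ((1/18)*(1/534)*(-179) - 554) + 21367 = (-179/9612 - 554) + 21367 = -5325227/9612 + 21367 = 200054377/9612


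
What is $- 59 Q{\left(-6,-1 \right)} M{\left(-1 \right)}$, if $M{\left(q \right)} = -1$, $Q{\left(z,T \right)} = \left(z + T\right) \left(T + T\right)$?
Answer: $826$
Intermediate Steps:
$Q{\left(z,T \right)} = 2 T \left(T + z\right)$ ($Q{\left(z,T \right)} = \left(T + z\right) 2 T = 2 T \left(T + z\right)$)
$- 59 Q{\left(-6,-1 \right)} M{\left(-1 \right)} = - 59 \cdot 2 \left(-1\right) \left(-1 - 6\right) \left(-1\right) = - 59 \cdot 2 \left(-1\right) \left(-7\right) \left(-1\right) = \left(-59\right) 14 \left(-1\right) = \left(-826\right) \left(-1\right) = 826$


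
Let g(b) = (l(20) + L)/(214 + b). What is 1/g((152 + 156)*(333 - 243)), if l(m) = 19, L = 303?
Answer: 13967/161 ≈ 86.752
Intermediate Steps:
g(b) = 322/(214 + b) (g(b) = (19 + 303)/(214 + b) = 322/(214 + b))
1/g((152 + 156)*(333 - 243)) = 1/(322/(214 + (152 + 156)*(333 - 243))) = 1/(322/(214 + 308*90)) = 1/(322/(214 + 27720)) = 1/(322/27934) = 1/(322*(1/27934)) = 1/(161/13967) = 13967/161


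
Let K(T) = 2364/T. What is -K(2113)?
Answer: -2364/2113 ≈ -1.1188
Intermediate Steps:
-K(2113) = -2364/2113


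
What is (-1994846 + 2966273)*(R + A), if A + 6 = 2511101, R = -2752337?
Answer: -234348992334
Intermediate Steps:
A = 2511095 (A = -6 + 2511101 = 2511095)
(-1994846 + 2966273)*(R + A) = (-1994846 + 2966273)*(-2752337 + 2511095) = 971427*(-241242) = -234348992334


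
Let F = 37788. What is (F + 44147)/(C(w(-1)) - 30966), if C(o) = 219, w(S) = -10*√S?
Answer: -81935/30747 ≈ -2.6648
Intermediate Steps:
(F + 44147)/(C(w(-1)) - 30966) = (37788 + 44147)/(219 - 30966) = 81935/(-30747) = 81935*(-1/30747) = -81935/30747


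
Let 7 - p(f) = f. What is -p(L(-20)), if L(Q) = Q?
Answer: -27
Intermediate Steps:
p(f) = 7 - f
-p(L(-20)) = -(7 - 1*(-20)) = -(7 + 20) = -1*27 = -27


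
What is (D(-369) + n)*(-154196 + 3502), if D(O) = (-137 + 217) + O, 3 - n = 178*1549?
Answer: 41592749552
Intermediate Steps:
n = -275719 (n = 3 - 178*1549 = 3 - 1*275722 = 3 - 275722 = -275719)
D(O) = 80 + O
(D(-369) + n)*(-154196 + 3502) = ((80 - 369) - 275719)*(-154196 + 3502) = (-289 - 275719)*(-150694) = -276008*(-150694) = 41592749552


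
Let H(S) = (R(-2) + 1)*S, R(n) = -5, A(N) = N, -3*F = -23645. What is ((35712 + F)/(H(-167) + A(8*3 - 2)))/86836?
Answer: 7693/10573560 ≈ 0.00072757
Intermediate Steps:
F = 23645/3 (F = -1/3*(-23645) = 23645/3 ≈ 7881.7)
H(S) = -4*S (H(S) = (-5 + 1)*S = -4*S)
((35712 + F)/(H(-167) + A(8*3 - 2)))/86836 = ((35712 + 23645/3)/(-4*(-167) + (8*3 - 2)))/86836 = (130781/(3*(668 + (24 - 2))))*(1/86836) = (130781/(3*(668 + 22)))*(1/86836) = ((130781/3)/690)*(1/86836) = ((130781/3)*(1/690))*(1/86836) = (130781/2070)*(1/86836) = 7693/10573560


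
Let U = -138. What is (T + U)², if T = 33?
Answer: 11025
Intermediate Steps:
(T + U)² = (33 - 138)² = (-105)² = 11025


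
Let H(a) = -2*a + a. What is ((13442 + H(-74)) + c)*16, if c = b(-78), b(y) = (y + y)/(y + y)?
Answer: 216272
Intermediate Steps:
b(y) = 1 (b(y) = (2*y)/((2*y)) = (2*y)*(1/(2*y)) = 1)
c = 1
H(a) = -a
((13442 + H(-74)) + c)*16 = ((13442 - 1*(-74)) + 1)*16 = ((13442 + 74) + 1)*16 = (13516 + 1)*16 = 13517*16 = 216272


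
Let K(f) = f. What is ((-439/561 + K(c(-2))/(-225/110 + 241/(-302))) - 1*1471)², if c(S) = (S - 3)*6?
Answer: 14989943035683648400/7020396057609 ≈ 2.1352e+6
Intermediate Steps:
c(S) = -18 + 6*S (c(S) = (-3 + S)*6 = -18 + 6*S)
((-439/561 + K(c(-2))/(-225/110 + 241/(-302))) - 1*1471)² = ((-439/561 + (-18 + 6*(-2))/(-225/110 + 241/(-302))) - 1*1471)² = ((-439*1/561 + (-18 - 12)/(-225*1/110 + 241*(-1/302))) - 1471)² = ((-439/561 - 30/(-45/22 - 241/302)) - 1471)² = ((-439/561 - 30/(-4723/1661)) - 1471)² = ((-439/561 - 30*(-1661/4723)) - 1471)² = ((-439/561 + 49830/4723) - 1471)² = (25881233/2649603 - 1471)² = (-3871684780/2649603)² = 14989943035683648400/7020396057609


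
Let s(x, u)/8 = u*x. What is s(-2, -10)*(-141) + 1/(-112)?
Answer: -2526721/112 ≈ -22560.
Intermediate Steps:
s(x, u) = 8*u*x (s(x, u) = 8*(u*x) = 8*u*x)
s(-2, -10)*(-141) + 1/(-112) = (8*(-10)*(-2))*(-141) + 1/(-112) = 160*(-141) - 1/112 = -22560 - 1/112 = -2526721/112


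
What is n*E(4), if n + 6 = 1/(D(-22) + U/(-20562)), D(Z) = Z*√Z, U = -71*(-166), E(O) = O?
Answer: 396*(-13708*√22 + 461*I)/(-5893*I + 226182*√22) ≈ -24.0 + 0.038763*I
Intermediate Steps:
U = 11786
D(Z) = Z^(3/2)
n = -6 + 1/(-5893/10281 - 22*I*√22) (n = -6 + 1/((-22)^(3/2) + 11786/(-20562)) = -6 + 1/(-22*I*√22 + 11786*(-1/20562)) = -6 + 1/(-22*I*√22 - 5893/10281) = -6 + 1/(-5893/10281 - 22*I*√22) ≈ -6.0001 + 0.0096906*I)
n*E(4) = (99*(-13708*√22 + 461*I)/(-5893*I + 226182*√22))*4 = 396*(-13708*√22 + 461*I)/(-5893*I + 226182*√22)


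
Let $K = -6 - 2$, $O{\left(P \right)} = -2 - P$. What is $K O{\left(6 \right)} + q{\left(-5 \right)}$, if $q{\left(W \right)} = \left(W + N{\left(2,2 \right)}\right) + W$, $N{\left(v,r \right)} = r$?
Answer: $56$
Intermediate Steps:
$q{\left(W \right)} = 2 + 2 W$ ($q{\left(W \right)} = \left(W + 2\right) + W = \left(2 + W\right) + W = 2 + 2 W$)
$K = -8$ ($K = -6 - 2 = -8$)
$K O{\left(6 \right)} + q{\left(-5 \right)} = - 8 \left(-2 - 6\right) + \left(2 + 2 \left(-5\right)\right) = - 8 \left(-2 - 6\right) + \left(2 - 10\right) = \left(-8\right) \left(-8\right) - 8 = 64 - 8 = 56$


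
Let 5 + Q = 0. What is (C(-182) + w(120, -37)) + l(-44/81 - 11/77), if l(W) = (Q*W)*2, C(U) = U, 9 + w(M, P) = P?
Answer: -125386/567 ≈ -221.14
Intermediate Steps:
w(M, P) = -9 + P
Q = -5 (Q = -5 + 0 = -5)
l(W) = -10*W (l(W) = -5*W*2 = -10*W)
(C(-182) + w(120, -37)) + l(-44/81 - 11/77) = (-182 + (-9 - 37)) - 10*(-44/81 - 11/77) = (-182 - 46) - 10*(-44*1/81 - 11*1/77) = -228 - 10*(-44/81 - ⅐) = -228 - 10*(-389/567) = -228 + 3890/567 = -125386/567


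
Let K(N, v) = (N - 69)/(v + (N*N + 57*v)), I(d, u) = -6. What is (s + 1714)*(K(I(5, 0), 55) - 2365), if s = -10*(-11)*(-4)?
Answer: -4860032905/1613 ≈ -3.0130e+6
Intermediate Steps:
s = -440 (s = 110*(-4) = -440)
K(N, v) = (-69 + N)/(N**2 + 58*v) (K(N, v) = (-69 + N)/(v + (N**2 + 57*v)) = (-69 + N)/(N**2 + 58*v))
(s + 1714)*(K(I(5, 0), 55) - 2365) = (-440 + 1714)*((-69 - 6)/((-6)**2 + 58*55) - 2365) = 1274*(-75/(36 + 3190) - 2365) = 1274*(-75/3226 - 2365) = 1274*(-7629565/3226) = -4860032905/1613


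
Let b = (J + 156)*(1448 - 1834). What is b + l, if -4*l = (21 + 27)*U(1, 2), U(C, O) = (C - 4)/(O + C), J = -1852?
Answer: 654668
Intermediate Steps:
U(C, O) = (-4 + C)/(C + O)
b = 654656 (b = (-1852 + 156)*(1448 - 1834) = -1696*(-386) = 654656)
l = 12 (l = -(21 + 27)*(-4 + 1)/(1 + 2)/4 = -12*-3/3 = -12*(⅓)*(-3) = -12*(-1) = -¼*(-48) = 12)
b + l = 654656 + 12 = 654668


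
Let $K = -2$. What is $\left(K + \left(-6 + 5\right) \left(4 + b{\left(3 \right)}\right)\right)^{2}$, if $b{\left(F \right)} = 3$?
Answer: $81$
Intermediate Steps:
$\left(K + \left(-6 + 5\right) \left(4 + b{\left(3 \right)}\right)\right)^{2} = \left(-2 + \left(-6 + 5\right) \left(4 + 3\right)\right)^{2} = \left(-2 - 7\right)^{2} = \left(-9\right)^{2} = 81$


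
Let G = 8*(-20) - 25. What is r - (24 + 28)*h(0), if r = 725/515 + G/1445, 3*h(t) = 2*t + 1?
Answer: -1433602/89301 ≈ -16.054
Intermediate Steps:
h(t) = ⅓ + 2*t/3 (h(t) = (2*t + 1)/3 = (1 + 2*t)/3 = ⅓ + 2*t/3)
G = -185 (G = -160 - 25 = -185)
r = 38094/29767 (r = 725/515 - 185/1445 = 725*(1/515) - 185*1/1445 = 145/103 - 37/289 = 38094/29767 ≈ 1.2797)
r - (24 + 28)*h(0) = 38094/29767 - (24 + 28)*(⅓ + (⅔)*0) = 38094/29767 - 52*(⅓ + 0) = 38094/29767 - 52/3 = -1433602/89301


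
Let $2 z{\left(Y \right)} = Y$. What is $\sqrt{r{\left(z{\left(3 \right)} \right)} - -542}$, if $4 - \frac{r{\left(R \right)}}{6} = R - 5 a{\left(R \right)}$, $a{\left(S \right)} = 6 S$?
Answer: $\sqrt{827} \approx 28.758$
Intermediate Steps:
$z{\left(Y \right)} = \frac{Y}{2}$
$r{\left(R \right)} = 24 + 174 R$ ($r{\left(R \right)} = 24 - 6 \left(R - 5 \cdot 6 R\right) = 24 - 6 \left(R - 30 R\right) = 24 - 6 \left(- 29 R\right) = 24 + 174 R$)
$\sqrt{r{\left(z{\left(3 \right)} \right)} - -542} = \sqrt{\left(24 + 174 \cdot \frac{1}{2} \cdot 3\right) - -542} = \sqrt{\left(24 + 174 \cdot \frac{3}{2}\right) + 542} = \sqrt{\left(24 + 261\right) + 542} = \sqrt{285 + 542} = \sqrt{827}$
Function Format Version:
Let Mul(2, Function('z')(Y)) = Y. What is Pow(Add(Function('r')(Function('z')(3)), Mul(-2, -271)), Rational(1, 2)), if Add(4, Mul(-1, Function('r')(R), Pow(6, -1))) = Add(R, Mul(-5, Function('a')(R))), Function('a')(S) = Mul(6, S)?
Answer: Pow(827, Rational(1, 2)) ≈ 28.758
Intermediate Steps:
Function('z')(Y) = Mul(Rational(1, 2), Y)
Function('r')(R) = Add(24, Mul(174, R)) (Function('r')(R) = Add(24, Mul(-6, Add(R, Mul(-5, Mul(6, R))))) = Add(24, Mul(-6, Add(R, Mul(-30, R)))) = Add(24, Mul(-6, Mul(-29, R))) = Add(24, Mul(174, R)))
Pow(Add(Function('r')(Function('z')(3)), Mul(-2, -271)), Rational(1, 2)) = Pow(Add(Add(24, Mul(174, Mul(Rational(1, 2), 3))), Mul(-2, -271)), Rational(1, 2)) = Pow(Add(Add(24, Mul(174, Rational(3, 2))), 542), Rational(1, 2)) = Pow(Add(Add(24, 261), 542), Rational(1, 2)) = Pow(Add(285, 542), Rational(1, 2)) = Pow(827, Rational(1, 2))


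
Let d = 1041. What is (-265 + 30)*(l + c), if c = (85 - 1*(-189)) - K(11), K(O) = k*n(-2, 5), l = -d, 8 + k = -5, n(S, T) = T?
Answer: 164970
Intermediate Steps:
k = -13 (k = -8 - 5 = -13)
l = -1041 (l = -1*1041 = -1041)
K(O) = -65 (K(O) = -13*5 = -65)
c = 339 (c = (85 - 1*(-189)) - 1*(-65) = (85 + 189) + 65 = 274 + 65 = 339)
(-265 + 30)*(l + c) = (-265 + 30)*(-1041 + 339) = -235*(-702) = 164970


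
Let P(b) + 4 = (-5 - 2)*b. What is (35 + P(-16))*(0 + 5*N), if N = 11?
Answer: 7865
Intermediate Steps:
P(b) = -4 - 7*b (P(b) = -4 + (-5 - 2)*b = -4 - 7*b)
(35 + P(-16))*(0 + 5*N) = (35 + (-4 - 7*(-16)))*(0 + 5*11) = (35 + (-4 + 112))*(0 + 55) = (35 + 108)*55 = 143*55 = 7865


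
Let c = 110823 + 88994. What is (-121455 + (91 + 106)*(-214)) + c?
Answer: 36204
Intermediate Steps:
c = 199817
(-121455 + (91 + 106)*(-214)) + c = (-121455 + (91 + 106)*(-214)) + 199817 = (-121455 + 197*(-214)) + 199817 = (-121455 - 42158) + 199817 = -163613 + 199817 = 36204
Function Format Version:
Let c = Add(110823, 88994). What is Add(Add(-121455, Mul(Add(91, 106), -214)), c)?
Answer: 36204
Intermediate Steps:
c = 199817
Add(Add(-121455, Mul(Add(91, 106), -214)), c) = Add(Add(-121455, Mul(Add(91, 106), -214)), 199817) = Add(Add(-121455, Mul(197, -214)), 199817) = Add(Add(-121455, -42158), 199817) = Add(-163613, 199817) = 36204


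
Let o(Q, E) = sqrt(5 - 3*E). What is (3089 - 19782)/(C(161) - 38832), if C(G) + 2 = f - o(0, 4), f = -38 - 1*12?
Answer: 649090612/1511965463 - 16693*I*sqrt(7)/1511965463 ≈ 0.4293 - 2.9211e-5*I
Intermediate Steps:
f = -50 (f = -38 - 12 = -50)
C(G) = -52 - I*sqrt(7) (C(G) = -2 + (-50 - sqrt(5 - 3*4)) = -2 + (-50 - sqrt(5 - 12)) = -2 + (-50 - sqrt(-7)) = -2 + (-50 - I*sqrt(7)) = -52 - I*sqrt(7))
(3089 - 19782)/(C(161) - 38832) = (3089 - 19782)/((-52 - I*sqrt(7)) - 38832) = -16693/(-38884 - I*sqrt(7))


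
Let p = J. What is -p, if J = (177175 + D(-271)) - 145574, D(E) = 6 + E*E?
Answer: -105048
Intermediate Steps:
D(E) = 6 + E²
J = 105048 (J = (177175 + (6 + (-271)²)) - 145574 = (177175 + (6 + 73441)) - 145574 = (177175 + 73447) - 145574 = 250622 - 145574 = 105048)
p = 105048
-p = -1*105048 = -105048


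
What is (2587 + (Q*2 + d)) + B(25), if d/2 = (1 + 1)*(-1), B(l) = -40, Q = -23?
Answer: 2497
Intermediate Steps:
d = -4 (d = 2*((1 + 1)*(-1)) = 2*(2*(-1)) = 2*(-2) = -4)
(2587 + (Q*2 + d)) + B(25) = (2587 + (-23*2 - 4)) - 40 = (2587 + (-46 - 4)) - 40 = (2587 - 50) - 40 = 2537 - 40 = 2497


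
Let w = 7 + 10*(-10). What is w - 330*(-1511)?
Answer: 498537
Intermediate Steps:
w = -93 (w = 7 - 100 = -93)
w - 330*(-1511) = -93 - 330*(-1511) = -93 + 498630 = 498537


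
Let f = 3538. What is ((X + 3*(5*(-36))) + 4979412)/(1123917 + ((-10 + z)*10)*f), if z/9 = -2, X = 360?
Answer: 4979232/133277 ≈ 37.360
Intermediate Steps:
z = -18 (z = 9*(-2) = -18)
((X + 3*(5*(-36))) + 4979412)/(1123917 + ((-10 + z)*10)*f) = ((360 + 3*(5*(-36))) + 4979412)/(1123917 + ((-10 - 18)*10)*3538) = ((360 + 3*(-180)) + 4979412)/(1123917 - 28*10*3538) = ((360 - 540) + 4979412)/(1123917 - 280*3538) = (-180 + 4979412)/(1123917 - 990640) = 4979232/133277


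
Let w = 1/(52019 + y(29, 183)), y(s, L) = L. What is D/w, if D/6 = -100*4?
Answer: -125284800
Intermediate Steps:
w = 1/52202 (w = 1/(52019 + 183) = 1/52202 ≈ 1.9156e-5)
D = -2400 (D = 6*(-100*4) = 6*(-400) = -2400)
D/w = -2400/1/52202 = -2400*52202 = -125284800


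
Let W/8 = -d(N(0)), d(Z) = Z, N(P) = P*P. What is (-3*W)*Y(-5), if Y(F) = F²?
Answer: 0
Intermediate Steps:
N(P) = P²
W = 0 (W = 8*(-1*0²) = 8*(-1*0) = 8*0 = 0)
(-3*W)*Y(-5) = -3*0*(-5)² = 0*25 = 0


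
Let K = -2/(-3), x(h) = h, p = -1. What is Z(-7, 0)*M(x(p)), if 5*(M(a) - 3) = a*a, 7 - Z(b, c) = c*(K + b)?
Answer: 112/5 ≈ 22.400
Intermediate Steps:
K = ⅔ (K = -2*(-⅓) = ⅔ ≈ 0.66667)
Z(b, c) = 7 - c*(⅔ + b)
M(a) = 3 + a²/5 (M(a) = 3 + (a*a)/5 = 3 + a²/5)
Z(-7, 0)*M(x(p)) = (7 - ⅔*0 - 1*(-7)*0)*(3 + (⅕)*(-1)²) = (7 + 0 + 0)*(3 + (⅕)*1) = 7*(3 + ⅕) = 7*(16/5) = 112/5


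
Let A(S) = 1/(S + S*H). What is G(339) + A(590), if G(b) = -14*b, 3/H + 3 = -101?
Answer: -141407018/29795 ≈ -4746.0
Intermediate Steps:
H = -3/104 (H = 3/(-3 - 101) = 3/(-104) = 3*(-1/104) = -3/104 ≈ -0.028846)
A(S) = 104/(101*S) (A(S) = 1/(S + S*(-3/104)) = 1/(S - 3*S/104) = 1/(101*S/104) = 104/(101*S))
G(339) + A(590) = -14*339 + (104/101)/590 = -4746 + (104/101)*(1/590) = -4746 + 52/29795 = -141407018/29795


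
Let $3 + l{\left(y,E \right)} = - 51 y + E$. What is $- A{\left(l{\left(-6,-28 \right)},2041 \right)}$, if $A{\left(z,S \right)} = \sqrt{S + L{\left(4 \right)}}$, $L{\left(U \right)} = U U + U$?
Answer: $- 3 \sqrt{229} \approx -45.398$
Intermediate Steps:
$L{\left(U \right)} = U + U^{2}$ ($L{\left(U \right)} = U^{2} + U = U + U^{2}$)
$l{\left(y,E \right)} = -3 + E - 51 y$ ($l{\left(y,E \right)} = -3 + \left(- 51 y + E\right) = -3 + \left(E - 51 y\right) = -3 + E - 51 y$)
$A{\left(z,S \right)} = \sqrt{20 + S}$ ($A{\left(z,S \right)} = \sqrt{S + 4 \left(1 + 4\right)} = \sqrt{S + 4 \cdot 5} = \sqrt{S + 20} = \sqrt{20 + S}$)
$- A{\left(l{\left(-6,-28 \right)},2041 \right)} = - \sqrt{20 + 2041} = - \sqrt{2061} = - 3 \sqrt{229}$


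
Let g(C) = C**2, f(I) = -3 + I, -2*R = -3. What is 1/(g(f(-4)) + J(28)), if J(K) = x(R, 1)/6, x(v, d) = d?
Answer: 6/295 ≈ 0.020339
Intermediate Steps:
R = 3/2 (R = -1/2*(-3) = 3/2 ≈ 1.5000)
J(K) = 1/6
1/(g(f(-4)) + J(28)) = 1/((-3 - 4)**2 + 1/6) = 1/((-7)**2 + 1/6) = 1/(49 + 1/6) = 1/(295/6) = 6/295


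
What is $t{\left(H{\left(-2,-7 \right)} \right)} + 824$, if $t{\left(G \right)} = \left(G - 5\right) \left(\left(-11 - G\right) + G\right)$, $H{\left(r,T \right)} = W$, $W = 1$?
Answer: $868$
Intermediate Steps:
$H{\left(r,T \right)} = 1$
$t{\left(G \right)} = 55 - 11 G$ ($t{\left(G \right)} = \left(-5 + G\right) \left(-11\right) = 55 - 11 G$)
$t{\left(H{\left(-2,-7 \right)} \right)} + 824 = \left(55 - 11\right) + 824 = 44 + 824 = 868$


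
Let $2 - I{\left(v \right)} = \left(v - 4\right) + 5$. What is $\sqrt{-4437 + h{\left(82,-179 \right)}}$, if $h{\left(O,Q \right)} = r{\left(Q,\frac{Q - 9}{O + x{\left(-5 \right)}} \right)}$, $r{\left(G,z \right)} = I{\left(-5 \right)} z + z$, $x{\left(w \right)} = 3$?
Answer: $\frac{i \sqrt{32169185}}{85} \approx 66.727 i$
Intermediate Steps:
$I{\left(v \right)} = 1 - v$ ($I{\left(v \right)} = 2 - \left(\left(v - 4\right) + 5\right) = 2 - \left(\left(-4 + v\right) + 5\right) = 2 - \left(1 + v\right) = 1 - v$)
$r{\left(G,z \right)} = 7 z$ ($r{\left(G,z \right)} = \left(1 - -5\right) z + z = \left(1 + 5\right) z + z = 6 z + z = 7 z$)
$h{\left(O,Q \right)} = \frac{7 \left(-9 + Q\right)}{3 + O}$ ($h{\left(O,Q \right)} = 7 \frac{Q - 9}{O + 3} = 7 \frac{-9 + Q}{3 + O} = \frac{7 \left(-9 + Q\right)}{3 + O}$)
$\sqrt{-4437 + h{\left(82,-179 \right)}} = \sqrt{-4437 + \frac{7 \left(-9 - 179\right)}{3 + 82}} = \sqrt{-4437 + 7 \cdot \frac{1}{85} \left(-188\right)} = \sqrt{-4437 - \frac{1316}{85}} = \sqrt{- \frac{378461}{85}} = \frac{i \sqrt{32169185}}{85}$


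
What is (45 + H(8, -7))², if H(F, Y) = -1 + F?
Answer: 2704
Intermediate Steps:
(45 + H(8, -7))² = (45 + (-1 + 8))² = (45 + 7)² = 52² = 2704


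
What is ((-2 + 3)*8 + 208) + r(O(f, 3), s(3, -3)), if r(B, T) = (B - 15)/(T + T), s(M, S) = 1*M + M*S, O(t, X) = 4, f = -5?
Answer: 2603/12 ≈ 216.92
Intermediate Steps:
s(M, S) = M + M*S
r(B, T) = (-15 + B)/(2*T) (r(B, T) = (-15 + B)/((2*T)) = (-15 + B)*(1/(2*T)) = (-15 + B)/(2*T))
((-2 + 3)*8 + 208) + r(O(f, 3), s(3, -3)) = ((-2 + 3)*8 + 208) + (-15 + 4)/(2*((3*(1 - 3)))) = (1*8 + 208) + (1/2)*(-11)/(3*(-2)) = (8 + 208) + (1/2)*(-11)/(-6) = 216 + (1/2)*(-1/6)*(-11) = 216 + 11/12 = 2603/12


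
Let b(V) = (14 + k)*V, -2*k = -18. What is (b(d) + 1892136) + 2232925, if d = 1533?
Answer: 4160320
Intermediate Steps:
k = 9 (k = -1/2*(-18) = 9)
b(V) = 23*V (b(V) = (14 + 9)*V = 23*V)
(b(d) + 1892136) + 2232925 = (23*1533 + 1892136) + 2232925 = (35259 + 1892136) + 2232925 = 1927395 + 2232925 = 4160320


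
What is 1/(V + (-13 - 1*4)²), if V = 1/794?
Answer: 794/229467 ≈ 0.0034602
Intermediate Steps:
V = 1/794 ≈ 0.0012594
1/(V + (-13 - 1*4)²) = 1/(1/794 + (-13 - 1*4)²) = 1/(1/794 + (-13 - 4)²) = 1/(1/794 + (-17)²) = 1/(1/794 + 289) = 1/(229467/794) = 794/229467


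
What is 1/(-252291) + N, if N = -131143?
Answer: -33086198614/252291 ≈ -1.3114e+5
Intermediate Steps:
1/(-252291) + N = 1/(-252291) - 131143 = -1/252291 - 131143 = -33086198614/252291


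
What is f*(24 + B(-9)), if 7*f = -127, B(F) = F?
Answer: -1905/7 ≈ -272.14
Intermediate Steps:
f = -127/7 (f = (⅐)*(-127) = -127/7 ≈ -18.143)
f*(24 + B(-9)) = -127*(24 - 9)/7 = -127/7*15 = -1905/7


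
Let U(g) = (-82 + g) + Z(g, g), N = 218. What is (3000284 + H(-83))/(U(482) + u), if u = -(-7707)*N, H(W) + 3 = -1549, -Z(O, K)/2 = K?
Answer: 78914/44199 ≈ 1.7854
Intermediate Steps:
Z(O, K) = -2*K
H(W) = -1552 (H(W) = -3 - 1549 = -1552)
U(g) = -82 - g (U(g) = (-82 + g) - 2*g = -82 - g)
u = 1680126 (u = -(-7707)*218 = -1101*(-1526) = 1680126)
(3000284 + H(-83))/(U(482) + u) = (3000284 - 1552)/((-82 - 1*482) + 1680126) = 2998732/((-82 - 482) + 1680126) = 2998732/(-564 + 1680126) = 2998732/1679562 = 2998732*(1/1679562) = 78914/44199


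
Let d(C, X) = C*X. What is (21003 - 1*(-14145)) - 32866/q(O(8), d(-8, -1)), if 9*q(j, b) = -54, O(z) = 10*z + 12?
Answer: 121877/3 ≈ 40626.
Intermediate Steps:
O(z) = 12 + 10*z
q(j, b) = -6 (q(j, b) = (1/9)*(-54) = -6)
(21003 - 1*(-14145)) - 32866/q(O(8), d(-8, -1)) = (21003 - 1*(-14145)) - 32866/(-6) = (21003 + 14145) - 32866*(-1/6) = 35148 + 16433/3 = 121877/3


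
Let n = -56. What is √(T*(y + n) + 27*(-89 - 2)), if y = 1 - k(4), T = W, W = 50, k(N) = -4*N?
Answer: I*√4407 ≈ 66.385*I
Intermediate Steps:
T = 50
y = 17 (y = 1 - (-4)*4 = 1 - 1*(-16) = 1 + 16 = 17)
√(T*(y + n) + 27*(-89 - 2)) = √(50*(17 - 56) + 27*(-89 - 2)) = √(50*(-39) + 27*(-91)) = √(-1950 - 2457) = √(-4407) = I*√4407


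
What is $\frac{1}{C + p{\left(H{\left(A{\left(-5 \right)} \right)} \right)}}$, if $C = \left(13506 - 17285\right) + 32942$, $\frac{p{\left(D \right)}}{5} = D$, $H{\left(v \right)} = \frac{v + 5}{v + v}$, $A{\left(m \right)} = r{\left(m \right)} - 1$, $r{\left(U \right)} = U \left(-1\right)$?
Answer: $\frac{8}{233349} \approx 3.4283 \cdot 10^{-5}$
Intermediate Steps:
$r{\left(U \right)} = - U$
$A{\left(m \right)} = -1 - m$ ($A{\left(m \right)} = - m - 1 = -1 - m$)
$H{\left(v \right)} = \frac{5 + v}{2 v}$
$p{\left(D \right)} = 5 D$
$C = 29163$ ($C = -3779 + 32942 = 29163$)
$\frac{1}{C + p{\left(H{\left(A{\left(-5 \right)} \right)} \right)}} = \frac{1}{29163 + 5 \frac{5 - -4}{2 \left(-1 - -5\right)}} = \frac{1}{29163 + 5 \frac{5 + \left(-1 + 5\right)}{2 \left(-1 + 5\right)}} = \frac{1}{29163 + 5 \frac{5 + 4}{2 \cdot 4}} = \frac{1}{29163 + 5 \cdot \frac{1}{2} \cdot \frac{1}{4} \cdot 9} = \frac{1}{29163 + 5 \cdot \frac{9}{8}} = \frac{1}{29163 + \frac{45}{8}} = \frac{1}{\frac{233349}{8}} = \frac{8}{233349}$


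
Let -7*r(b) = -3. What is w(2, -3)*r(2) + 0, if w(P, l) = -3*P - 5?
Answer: -33/7 ≈ -4.7143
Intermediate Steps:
w(P, l) = -5 - 3*P
r(b) = 3/7 (r(b) = -1/7*(-3) = 3/7)
w(2, -3)*r(2) + 0 = (-5 - 3*2)*(3/7) + 0 = (-5 - 6)*(3/7) + 0 = -11*3/7 + 0 = -33/7 + 0 = -33/7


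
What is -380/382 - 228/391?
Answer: -117838/74681 ≈ -1.5779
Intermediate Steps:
-380/382 - 228/391 = -380*1/382 - 228*1/391 = -190/191 - 228/391 = -117838/74681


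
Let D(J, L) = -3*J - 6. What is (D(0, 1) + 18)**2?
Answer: 144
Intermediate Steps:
D(J, L) = -6 - 3*J
(D(0, 1) + 18)**2 = ((-6 - 3*0) + 18)**2 = ((-6 + 0) + 18)**2 = (-6 + 18)**2 = 12**2 = 144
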